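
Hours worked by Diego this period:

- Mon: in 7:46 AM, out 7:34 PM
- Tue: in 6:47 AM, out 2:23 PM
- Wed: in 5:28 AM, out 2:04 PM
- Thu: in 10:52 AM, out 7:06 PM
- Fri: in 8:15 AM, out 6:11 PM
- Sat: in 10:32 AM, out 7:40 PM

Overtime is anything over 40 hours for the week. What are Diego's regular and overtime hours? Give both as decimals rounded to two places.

Mon: 7:46 AM–7:34 PM = 11 h 48 min
Tue: 6:47 AM–2:23 PM = 7 h 36 min
Wed: 5:28 AM–2:04 PM = 8 h 36 min
Thu: 10:52 AM–7:06 PM = 8 h 14 min
Fri: 8:15 AM–6:11 PM = 9 h 56 min
Sat: 10:32 AM–7:40 PM = 9 h 8 min
Total worked: 55 h 18 min = 55.30 h.
Threshold 40 h → overtime 15 h 18 min, regular 40 h 0 min.

Regular 40.00 hours, overtime 15.30 hours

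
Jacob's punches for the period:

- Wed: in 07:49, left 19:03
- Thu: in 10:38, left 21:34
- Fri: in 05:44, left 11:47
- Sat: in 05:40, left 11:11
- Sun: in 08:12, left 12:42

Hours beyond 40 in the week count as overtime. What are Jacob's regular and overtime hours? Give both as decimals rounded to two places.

Wed: 07:49–19:03 = 11 h 14 min
Thu: 10:38–21:34 = 10 h 56 min
Fri: 05:44–11:47 = 6 h 3 min
Sat: 05:40–11:11 = 5 h 31 min
Sun: 08:12–12:42 = 4 h 30 min
Total worked: 38 h 14 min = 38.23 h.
Threshold 40 h → overtime 0 h 0 min, regular 38 h 14 min.

Regular 38.23 hours, overtime 0.00 hours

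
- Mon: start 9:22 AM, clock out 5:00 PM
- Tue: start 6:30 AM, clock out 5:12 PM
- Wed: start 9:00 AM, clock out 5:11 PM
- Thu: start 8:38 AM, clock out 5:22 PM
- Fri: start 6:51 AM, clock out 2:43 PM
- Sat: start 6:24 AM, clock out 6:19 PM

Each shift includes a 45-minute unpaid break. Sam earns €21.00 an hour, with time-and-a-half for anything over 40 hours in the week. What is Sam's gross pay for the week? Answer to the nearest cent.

Mon: 9:22 AM–5:00 PM = 7 h 38 min; less 45 min break → 6 h 53 min
Tue: 6:30 AM–5:12 PM = 10 h 42 min; less 45 min break → 9 h 57 min
Wed: 9:00 AM–5:11 PM = 8 h 11 min; less 45 min break → 7 h 26 min
Thu: 8:38 AM–5:22 PM = 8 h 44 min; less 45 min break → 7 h 59 min
Fri: 6:51 AM–2:43 PM = 7 h 52 min; less 45 min break → 7 h 7 min
Sat: 6:24 AM–6:19 PM = 11 h 55 min; less 45 min break → 11 h 10 min
Total worked: 50 h 32 min = 3032 min.
Regular 40 h 0 min = 2400 min at €21.00/h; overtime 10 h 32 min = 632 min at €31.50/h.
Pay = (2400 × €21.00 + 632 × €31.50) ÷ 60 = €1171.80.

€1171.80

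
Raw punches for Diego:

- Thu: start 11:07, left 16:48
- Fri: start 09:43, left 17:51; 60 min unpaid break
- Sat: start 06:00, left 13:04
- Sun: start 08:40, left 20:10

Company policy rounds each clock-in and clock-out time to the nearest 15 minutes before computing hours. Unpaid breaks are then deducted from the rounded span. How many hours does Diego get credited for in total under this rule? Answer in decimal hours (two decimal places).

31.25 hours

Thu: in 11:07→11:00, out 16:48→16:45; 5 h 45 min
Fri: in 09:43→09:45, out 17:51→17:45; 8 h 0 min − 60 min = 7 h 0 min
Sat: in 06:00→06:00, out 13:04→13:00; 7 h 0 min
Sun: in 08:40→08:45, out 20:10→20:15; 11 h 30 min
Total credited: 31 h 15 min.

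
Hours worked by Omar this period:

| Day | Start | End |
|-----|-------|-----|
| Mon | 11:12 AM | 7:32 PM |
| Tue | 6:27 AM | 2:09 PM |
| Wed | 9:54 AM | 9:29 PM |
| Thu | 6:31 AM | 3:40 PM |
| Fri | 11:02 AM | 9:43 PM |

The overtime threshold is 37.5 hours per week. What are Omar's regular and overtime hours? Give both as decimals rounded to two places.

Mon: 11:12 AM–7:32 PM = 8 h 20 min
Tue: 6:27 AM–2:09 PM = 7 h 42 min
Wed: 9:54 AM–9:29 PM = 11 h 35 min
Thu: 6:31 AM–3:40 PM = 9 h 9 min
Fri: 11:02 AM–9:43 PM = 10 h 41 min
Total worked: 47 h 27 min = 47.45 h.
Threshold 37.5 h → overtime 9 h 57 min, regular 37 h 30 min.

Regular 37.50 hours, overtime 9.95 hours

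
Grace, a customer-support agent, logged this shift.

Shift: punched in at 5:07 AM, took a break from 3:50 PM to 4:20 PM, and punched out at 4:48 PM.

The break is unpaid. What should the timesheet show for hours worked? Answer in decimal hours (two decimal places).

11.18 hours

Shift: 5:07 AM–4:48 PM = 11 h 41 min; less 30 min break → 11 h 11 min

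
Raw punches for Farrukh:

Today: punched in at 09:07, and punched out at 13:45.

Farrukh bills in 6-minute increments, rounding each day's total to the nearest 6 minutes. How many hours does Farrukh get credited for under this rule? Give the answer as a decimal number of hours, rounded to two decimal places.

4.60 hours

Today: 09:07–13:45 = 4 h 38 min → rounds to 4 h 36 min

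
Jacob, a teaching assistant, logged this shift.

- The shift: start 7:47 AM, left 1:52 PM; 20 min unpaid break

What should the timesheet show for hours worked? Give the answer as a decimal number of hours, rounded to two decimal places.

5.75 hours

The shift: 7:47 AM–1:52 PM = 6 h 5 min; less 20 min break → 5 h 45 min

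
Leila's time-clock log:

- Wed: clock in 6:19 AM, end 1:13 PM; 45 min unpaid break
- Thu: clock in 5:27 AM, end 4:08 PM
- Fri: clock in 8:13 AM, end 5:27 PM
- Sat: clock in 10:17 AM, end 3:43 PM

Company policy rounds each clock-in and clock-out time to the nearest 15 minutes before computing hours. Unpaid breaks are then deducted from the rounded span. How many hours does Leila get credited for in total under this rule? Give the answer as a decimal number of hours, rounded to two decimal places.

Wed: in 6:19 AM→6:15 AM, out 1:13 PM→1:15 PM; 7 h 0 min − 45 min = 6 h 15 min
Thu: in 5:27 AM→5:30 AM, out 4:08 PM→4:15 PM; 10 h 45 min
Fri: in 8:13 AM→8:15 AM, out 5:27 PM→5:30 PM; 9 h 15 min
Sat: in 10:17 AM→10:15 AM, out 3:43 PM→3:45 PM; 5 h 30 min
Total credited: 31 h 45 min.

31.75 hours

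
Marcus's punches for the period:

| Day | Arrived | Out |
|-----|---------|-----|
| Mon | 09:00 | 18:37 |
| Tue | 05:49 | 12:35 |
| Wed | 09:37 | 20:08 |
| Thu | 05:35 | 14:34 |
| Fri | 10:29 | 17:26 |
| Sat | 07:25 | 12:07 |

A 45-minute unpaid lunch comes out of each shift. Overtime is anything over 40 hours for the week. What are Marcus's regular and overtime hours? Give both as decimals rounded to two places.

Regular 40.00 hours, overtime 3.03 hours

Mon: 09:00–18:37 = 9 h 37 min; less 45 min break → 8 h 52 min
Tue: 05:49–12:35 = 6 h 46 min; less 45 min break → 6 h 1 min
Wed: 09:37–20:08 = 10 h 31 min; less 45 min break → 9 h 46 min
Thu: 05:35–14:34 = 8 h 59 min; less 45 min break → 8 h 14 min
Fri: 10:29–17:26 = 6 h 57 min; less 45 min break → 6 h 12 min
Sat: 07:25–12:07 = 4 h 42 min; less 45 min break → 3 h 57 min
Total worked: 43 h 2 min = 43.03 h.
Threshold 40 h → overtime 3 h 2 min, regular 40 h 0 min.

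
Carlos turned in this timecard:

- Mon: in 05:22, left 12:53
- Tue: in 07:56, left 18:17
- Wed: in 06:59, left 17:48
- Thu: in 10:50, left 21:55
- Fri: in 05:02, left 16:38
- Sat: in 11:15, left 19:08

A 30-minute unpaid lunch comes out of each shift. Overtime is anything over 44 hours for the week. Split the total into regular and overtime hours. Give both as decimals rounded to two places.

Regular 44.00 hours, overtime 12.25 hours

Mon: 05:22–12:53 = 7 h 31 min; less 30 min break → 7 h 1 min
Tue: 07:56–18:17 = 10 h 21 min; less 30 min break → 9 h 51 min
Wed: 06:59–17:48 = 10 h 49 min; less 30 min break → 10 h 19 min
Thu: 10:50–21:55 = 11 h 5 min; less 30 min break → 10 h 35 min
Fri: 05:02–16:38 = 11 h 36 min; less 30 min break → 11 h 6 min
Sat: 11:15–19:08 = 7 h 53 min; less 30 min break → 7 h 23 min
Total worked: 56 h 15 min = 56.25 h.
Threshold 44 h → overtime 12 h 15 min, regular 44 h 0 min.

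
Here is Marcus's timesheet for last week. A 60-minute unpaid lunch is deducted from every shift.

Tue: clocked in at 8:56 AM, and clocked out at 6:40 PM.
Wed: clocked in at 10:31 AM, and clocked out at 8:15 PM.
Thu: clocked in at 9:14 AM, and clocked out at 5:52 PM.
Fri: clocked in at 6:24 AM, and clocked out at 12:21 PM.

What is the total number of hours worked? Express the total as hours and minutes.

Tue: 8:56 AM–6:40 PM = 9 h 44 min; less 60 min break → 8 h 44 min
Wed: 10:31 AM–8:15 PM = 9 h 44 min; less 60 min break → 8 h 44 min
Thu: 9:14 AM–5:52 PM = 8 h 38 min; less 60 min break → 7 h 38 min
Fri: 6:24 AM–12:21 PM = 5 h 57 min; less 60 min break → 4 h 57 min
Total: 8 h 44 min + 8 h 44 min + 7 h 38 min + 4 h 57 min = 30 h 3 min.

30 h 3 min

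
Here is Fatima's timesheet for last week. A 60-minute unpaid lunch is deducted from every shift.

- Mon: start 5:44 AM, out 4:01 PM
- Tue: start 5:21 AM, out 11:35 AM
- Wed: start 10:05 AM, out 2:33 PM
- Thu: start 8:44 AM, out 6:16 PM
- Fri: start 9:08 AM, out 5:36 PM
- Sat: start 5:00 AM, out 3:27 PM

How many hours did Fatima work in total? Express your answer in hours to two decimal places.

Mon: 5:44 AM–4:01 PM = 10 h 17 min; less 60 min break → 9 h 17 min
Tue: 5:21 AM–11:35 AM = 6 h 14 min; less 60 min break → 5 h 14 min
Wed: 10:05 AM–2:33 PM = 4 h 28 min; less 60 min break → 3 h 28 min
Thu: 8:44 AM–6:16 PM = 9 h 32 min; less 60 min break → 8 h 32 min
Fri: 9:08 AM–5:36 PM = 8 h 28 min; less 60 min break → 7 h 28 min
Sat: 5:00 AM–3:27 PM = 10 h 27 min; less 60 min break → 9 h 27 min
Total: 9 h 17 min + 5 h 14 min + 3 h 28 min + 8 h 32 min + 7 h 28 min + 9 h 27 min = 43 h 26 min.

43.43 hours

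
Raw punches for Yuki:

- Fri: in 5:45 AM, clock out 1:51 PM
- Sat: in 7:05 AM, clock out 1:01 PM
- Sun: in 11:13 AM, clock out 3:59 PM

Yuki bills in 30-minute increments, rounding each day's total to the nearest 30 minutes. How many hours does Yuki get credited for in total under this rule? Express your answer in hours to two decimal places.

Fri: 5:45 AM–1:51 PM = 8 h 6 min → rounds to 8 h 0 min
Sat: 7:05 AM–1:01 PM = 5 h 56 min → rounds to 6 h 0 min
Sun: 11:13 AM–3:59 PM = 4 h 46 min → rounds to 5 h 0 min
Total credited: 19 h 0 min.

19.00 hours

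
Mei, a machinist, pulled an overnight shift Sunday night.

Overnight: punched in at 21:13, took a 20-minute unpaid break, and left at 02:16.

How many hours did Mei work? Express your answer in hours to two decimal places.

4.72 hours

Overnight: 21:13 → midnight = 2 h 47 min; midnight → 02:16 = 2 h 16 min; span 5 h 3 min; less 20 min break → 4 h 43 min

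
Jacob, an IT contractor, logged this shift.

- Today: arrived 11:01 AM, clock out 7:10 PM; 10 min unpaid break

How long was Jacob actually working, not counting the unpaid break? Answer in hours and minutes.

Today: 11:01 AM–7:10 PM = 8 h 9 min; less 10 min break → 7 h 59 min

7 h 59 min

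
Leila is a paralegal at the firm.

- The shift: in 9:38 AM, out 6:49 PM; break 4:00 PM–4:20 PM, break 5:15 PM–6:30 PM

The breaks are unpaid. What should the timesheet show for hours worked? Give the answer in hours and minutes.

7 h 36 min

The shift: 9:38 AM–6:49 PM = 9 h 11 min; less 95 min break → 7 h 36 min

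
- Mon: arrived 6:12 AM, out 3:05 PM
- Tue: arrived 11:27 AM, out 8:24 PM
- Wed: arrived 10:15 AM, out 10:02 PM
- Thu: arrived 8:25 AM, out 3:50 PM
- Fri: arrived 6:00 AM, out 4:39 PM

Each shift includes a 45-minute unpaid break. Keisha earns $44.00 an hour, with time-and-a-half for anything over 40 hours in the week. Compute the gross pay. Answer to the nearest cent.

Mon: 6:12 AM–3:05 PM = 8 h 53 min; less 45 min break → 8 h 8 min
Tue: 11:27 AM–8:24 PM = 8 h 57 min; less 45 min break → 8 h 12 min
Wed: 10:15 AM–10:02 PM = 11 h 47 min; less 45 min break → 11 h 2 min
Thu: 8:25 AM–3:50 PM = 7 h 25 min; less 45 min break → 6 h 40 min
Fri: 6:00 AM–4:39 PM = 10 h 39 min; less 45 min break → 9 h 54 min
Total worked: 43 h 56 min = 2636 min.
Regular 40 h 0 min = 2400 min at $44.00/h; overtime 3 h 56 min = 236 min at $66.00/h.
Pay = (2400 × $44.00 + 236 × $66.00) ÷ 60 = $2019.60.

$2019.60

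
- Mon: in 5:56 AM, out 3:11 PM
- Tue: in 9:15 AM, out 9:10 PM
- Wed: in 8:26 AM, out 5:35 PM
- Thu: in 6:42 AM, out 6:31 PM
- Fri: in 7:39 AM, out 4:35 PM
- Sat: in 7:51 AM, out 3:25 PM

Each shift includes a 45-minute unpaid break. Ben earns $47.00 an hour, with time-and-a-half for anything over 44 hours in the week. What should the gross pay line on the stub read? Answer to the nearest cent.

Mon: 5:56 AM–3:11 PM = 9 h 15 min; less 45 min break → 8 h 30 min
Tue: 9:15 AM–9:10 PM = 11 h 55 min; less 45 min break → 11 h 10 min
Wed: 8:26 AM–5:35 PM = 9 h 9 min; less 45 min break → 8 h 24 min
Thu: 6:42 AM–6:31 PM = 11 h 49 min; less 45 min break → 11 h 4 min
Fri: 7:39 AM–4:35 PM = 8 h 56 min; less 45 min break → 8 h 11 min
Sat: 7:51 AM–3:25 PM = 7 h 34 min; less 45 min break → 6 h 49 min
Total worked: 54 h 8 min = 3248 min.
Regular 44 h 0 min = 2640 min at $47.00/h; overtime 10 h 8 min = 608 min at $70.50/h.
Pay = (2640 × $47.00 + 608 × $70.50) ÷ 60 = $2782.40.

$2782.40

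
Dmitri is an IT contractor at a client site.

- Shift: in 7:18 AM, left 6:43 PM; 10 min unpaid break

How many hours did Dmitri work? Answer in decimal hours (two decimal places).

11.25 hours

Shift: 7:18 AM–6:43 PM = 11 h 25 min; less 10 min break → 11 h 15 min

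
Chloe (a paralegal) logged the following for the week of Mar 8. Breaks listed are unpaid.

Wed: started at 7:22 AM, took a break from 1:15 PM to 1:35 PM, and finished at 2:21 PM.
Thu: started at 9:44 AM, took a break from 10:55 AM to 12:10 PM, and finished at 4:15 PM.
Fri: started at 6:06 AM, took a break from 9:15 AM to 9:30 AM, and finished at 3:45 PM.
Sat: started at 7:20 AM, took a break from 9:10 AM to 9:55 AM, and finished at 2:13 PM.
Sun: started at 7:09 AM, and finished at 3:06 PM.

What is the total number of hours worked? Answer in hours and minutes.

35 h 24 min

Wed: 7:22 AM–2:21 PM = 6 h 59 min; less 20 min break → 6 h 39 min
Thu: 9:44 AM–4:15 PM = 6 h 31 min; less 75 min break → 5 h 16 min
Fri: 6:06 AM–3:45 PM = 9 h 39 min; less 15 min break → 9 h 24 min
Sat: 7:20 AM–2:13 PM = 6 h 53 min; less 45 min break → 6 h 8 min
Sun: 7:09 AM–3:06 PM = 7 h 57 min
Total: 6 h 39 min + 5 h 16 min + 9 h 24 min + 6 h 8 min + 7 h 57 min = 35 h 24 min.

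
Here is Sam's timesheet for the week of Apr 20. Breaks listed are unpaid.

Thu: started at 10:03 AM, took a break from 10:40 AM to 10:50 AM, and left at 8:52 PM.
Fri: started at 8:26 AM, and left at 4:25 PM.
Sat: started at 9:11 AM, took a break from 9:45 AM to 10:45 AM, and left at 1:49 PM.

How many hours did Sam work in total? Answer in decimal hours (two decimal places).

Thu: 10:03 AM–8:52 PM = 10 h 49 min; less 10 min break → 10 h 39 min
Fri: 8:26 AM–4:25 PM = 7 h 59 min
Sat: 9:11 AM–1:49 PM = 4 h 38 min; less 60 min break → 3 h 38 min
Total: 10 h 39 min + 7 h 59 min + 3 h 38 min = 22 h 16 min.

22.27 hours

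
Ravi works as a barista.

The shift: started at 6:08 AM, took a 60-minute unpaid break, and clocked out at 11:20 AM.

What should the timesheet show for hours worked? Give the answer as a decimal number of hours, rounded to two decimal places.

The shift: 6:08 AM–11:20 AM = 5 h 12 min; less 60 min break → 4 h 12 min

4.20 hours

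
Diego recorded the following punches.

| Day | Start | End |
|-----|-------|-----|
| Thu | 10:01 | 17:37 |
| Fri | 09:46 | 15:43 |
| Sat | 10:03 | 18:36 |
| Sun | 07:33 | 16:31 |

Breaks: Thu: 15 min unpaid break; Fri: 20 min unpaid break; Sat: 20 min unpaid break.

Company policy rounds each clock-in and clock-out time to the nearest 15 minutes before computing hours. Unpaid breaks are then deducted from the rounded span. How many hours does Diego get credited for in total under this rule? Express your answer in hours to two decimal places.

Thu: in 10:01→10:00, out 17:37→17:30; 7 h 30 min − 15 min = 7 h 15 min
Fri: in 09:46→09:45, out 15:43→15:45; 6 h 0 min − 20 min = 5 h 40 min
Sat: in 10:03→10:00, out 18:36→18:30; 8 h 30 min − 20 min = 8 h 10 min
Sun: in 07:33→07:30, out 16:31→16:30; 9 h 0 min
Total credited: 30 h 5 min.

30.08 hours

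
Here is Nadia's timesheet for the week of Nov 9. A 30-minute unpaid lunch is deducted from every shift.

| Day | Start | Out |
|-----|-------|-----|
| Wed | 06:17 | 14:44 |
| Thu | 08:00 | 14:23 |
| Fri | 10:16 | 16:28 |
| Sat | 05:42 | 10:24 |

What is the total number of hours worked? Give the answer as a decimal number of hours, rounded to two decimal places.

Wed: 06:17–14:44 = 8 h 27 min; less 30 min break → 7 h 57 min
Thu: 08:00–14:23 = 6 h 23 min; less 30 min break → 5 h 53 min
Fri: 10:16–16:28 = 6 h 12 min; less 30 min break → 5 h 42 min
Sat: 05:42–10:24 = 4 h 42 min; less 30 min break → 4 h 12 min
Total: 7 h 57 min + 5 h 53 min + 5 h 42 min + 4 h 12 min = 23 h 44 min.

23.73 hours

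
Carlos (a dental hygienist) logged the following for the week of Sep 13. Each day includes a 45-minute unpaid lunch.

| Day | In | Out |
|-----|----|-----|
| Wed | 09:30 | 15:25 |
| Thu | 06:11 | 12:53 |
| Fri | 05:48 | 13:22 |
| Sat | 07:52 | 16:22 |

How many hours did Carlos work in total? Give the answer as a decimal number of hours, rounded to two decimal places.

Wed: 09:30–15:25 = 5 h 55 min; less 45 min break → 5 h 10 min
Thu: 06:11–12:53 = 6 h 42 min; less 45 min break → 5 h 57 min
Fri: 05:48–13:22 = 7 h 34 min; less 45 min break → 6 h 49 min
Sat: 07:52–16:22 = 8 h 30 min; less 45 min break → 7 h 45 min
Total: 5 h 10 min + 5 h 57 min + 6 h 49 min + 7 h 45 min = 25 h 41 min.

25.68 hours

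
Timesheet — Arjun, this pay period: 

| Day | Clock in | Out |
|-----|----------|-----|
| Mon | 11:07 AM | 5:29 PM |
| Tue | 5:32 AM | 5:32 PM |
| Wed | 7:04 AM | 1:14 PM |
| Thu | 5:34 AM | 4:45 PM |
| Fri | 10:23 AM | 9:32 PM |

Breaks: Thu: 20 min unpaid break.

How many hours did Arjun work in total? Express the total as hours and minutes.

Mon: 11:07 AM–5:29 PM = 6 h 22 min
Tue: 5:32 AM–5:32 PM = 12 h 0 min
Wed: 7:04 AM–1:14 PM = 6 h 10 min
Thu: 5:34 AM–4:45 PM = 11 h 11 min; less 20 min break → 10 h 51 min
Fri: 10:23 AM–9:32 PM = 11 h 9 min
Total: 6 h 22 min + 12 h 0 min + 6 h 10 min + 10 h 51 min + 11 h 9 min = 46 h 32 min.

46 h 32 min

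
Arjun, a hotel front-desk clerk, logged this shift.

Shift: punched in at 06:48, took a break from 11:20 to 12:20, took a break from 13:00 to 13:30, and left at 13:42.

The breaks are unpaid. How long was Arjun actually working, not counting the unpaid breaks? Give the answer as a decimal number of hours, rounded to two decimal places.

Shift: 06:48–13:42 = 6 h 54 min; less 90 min break → 5 h 24 min

5.40 hours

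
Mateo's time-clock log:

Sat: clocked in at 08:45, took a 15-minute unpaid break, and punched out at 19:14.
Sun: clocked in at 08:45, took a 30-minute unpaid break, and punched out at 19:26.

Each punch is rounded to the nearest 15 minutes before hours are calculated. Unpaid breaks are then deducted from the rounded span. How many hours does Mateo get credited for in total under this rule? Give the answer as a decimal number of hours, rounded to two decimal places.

Sat: in 08:45→08:45, out 19:14→19:15; 10 h 30 min − 15 min = 10 h 15 min
Sun: in 08:45→08:45, out 19:26→19:30; 10 h 45 min − 30 min = 10 h 15 min
Total credited: 20 h 30 min.

20.50 hours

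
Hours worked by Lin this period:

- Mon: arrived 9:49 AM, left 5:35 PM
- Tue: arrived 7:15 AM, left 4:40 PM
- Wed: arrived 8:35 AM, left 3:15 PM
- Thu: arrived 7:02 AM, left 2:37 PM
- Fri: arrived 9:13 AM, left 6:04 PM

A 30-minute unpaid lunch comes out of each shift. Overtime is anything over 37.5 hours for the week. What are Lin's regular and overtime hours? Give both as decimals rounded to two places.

Regular 37.50 hours, overtime 0.28 hours

Mon: 9:49 AM–5:35 PM = 7 h 46 min; less 30 min break → 7 h 16 min
Tue: 7:15 AM–4:40 PM = 9 h 25 min; less 30 min break → 8 h 55 min
Wed: 8:35 AM–3:15 PM = 6 h 40 min; less 30 min break → 6 h 10 min
Thu: 7:02 AM–2:37 PM = 7 h 35 min; less 30 min break → 7 h 5 min
Fri: 9:13 AM–6:04 PM = 8 h 51 min; less 30 min break → 8 h 21 min
Total worked: 37 h 47 min = 37.78 h.
Threshold 37.5 h → overtime 0 h 17 min, regular 37 h 30 min.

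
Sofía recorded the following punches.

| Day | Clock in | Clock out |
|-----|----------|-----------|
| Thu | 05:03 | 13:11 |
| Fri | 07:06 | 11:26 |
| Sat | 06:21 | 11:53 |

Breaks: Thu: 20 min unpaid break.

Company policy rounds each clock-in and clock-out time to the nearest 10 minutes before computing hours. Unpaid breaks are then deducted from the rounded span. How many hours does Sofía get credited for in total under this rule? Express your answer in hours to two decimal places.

17.67 hours

Thu: in 05:03→05:00, out 13:11→13:10; 8 h 10 min − 20 min = 7 h 50 min
Fri: in 07:06→07:10, out 11:26→11:30; 4 h 20 min
Sat: in 06:21→06:20, out 11:53→11:50; 5 h 30 min
Total credited: 17 h 40 min.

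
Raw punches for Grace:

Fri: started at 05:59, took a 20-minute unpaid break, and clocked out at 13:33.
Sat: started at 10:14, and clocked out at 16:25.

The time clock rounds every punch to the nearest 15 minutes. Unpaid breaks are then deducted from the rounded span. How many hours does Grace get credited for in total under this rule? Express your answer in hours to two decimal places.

13.42 hours

Fri: in 05:59→06:00, out 13:33→13:30; 7 h 30 min − 20 min = 7 h 10 min
Sat: in 10:14→10:15, out 16:25→16:30; 6 h 15 min
Total credited: 13 h 25 min.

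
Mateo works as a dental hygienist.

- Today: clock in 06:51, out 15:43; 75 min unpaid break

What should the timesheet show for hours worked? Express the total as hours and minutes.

7 h 37 min

Today: 06:51–15:43 = 8 h 52 min; less 75 min break → 7 h 37 min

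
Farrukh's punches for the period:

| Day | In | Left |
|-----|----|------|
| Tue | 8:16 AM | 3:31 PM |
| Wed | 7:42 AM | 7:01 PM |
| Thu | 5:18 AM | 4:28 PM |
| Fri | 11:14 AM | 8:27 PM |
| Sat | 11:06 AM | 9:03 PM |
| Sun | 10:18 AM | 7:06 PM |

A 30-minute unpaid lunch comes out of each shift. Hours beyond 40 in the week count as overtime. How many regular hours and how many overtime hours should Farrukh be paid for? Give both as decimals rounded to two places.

Tue: 8:16 AM–3:31 PM = 7 h 15 min; less 30 min break → 6 h 45 min
Wed: 7:42 AM–7:01 PM = 11 h 19 min; less 30 min break → 10 h 49 min
Thu: 5:18 AM–4:28 PM = 11 h 10 min; less 30 min break → 10 h 40 min
Fri: 11:14 AM–8:27 PM = 9 h 13 min; less 30 min break → 8 h 43 min
Sat: 11:06 AM–9:03 PM = 9 h 57 min; less 30 min break → 9 h 27 min
Sun: 10:18 AM–7:06 PM = 8 h 48 min; less 30 min break → 8 h 18 min
Total worked: 54 h 42 min = 54.70 h.
Threshold 40 h → overtime 14 h 42 min, regular 40 h 0 min.

Regular 40.00 hours, overtime 14.70 hours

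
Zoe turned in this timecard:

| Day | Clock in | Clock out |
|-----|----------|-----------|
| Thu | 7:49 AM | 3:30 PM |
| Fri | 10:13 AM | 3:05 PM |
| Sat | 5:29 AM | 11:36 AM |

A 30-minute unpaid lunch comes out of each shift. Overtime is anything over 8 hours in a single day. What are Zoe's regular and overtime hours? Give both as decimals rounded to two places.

Thu: 7:49 AM–3:30 PM = 7 h 41 min; less 30 min break → 7 h 11 min
Fri: 10:13 AM–3:05 PM = 4 h 52 min; less 30 min break → 4 h 22 min
Sat: 5:29 AM–11:36 AM = 6 h 7 min; less 30 min break → 5 h 37 min
Thu reg 7 h 11 min / OT 0 h 0 min; Fri reg 4 h 22 min / OT 0 h 0 min; Sat reg 5 h 37 min / OT 0 h 0 min.
Totals: regular 17 h 10 min, overtime 0 h 0 min.

Regular 17.17 hours, overtime 0.00 hours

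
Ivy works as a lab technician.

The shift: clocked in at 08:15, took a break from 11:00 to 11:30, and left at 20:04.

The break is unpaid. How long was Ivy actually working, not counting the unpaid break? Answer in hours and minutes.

The shift: 08:15–20:04 = 11 h 49 min; less 30 min break → 11 h 19 min

11 h 19 min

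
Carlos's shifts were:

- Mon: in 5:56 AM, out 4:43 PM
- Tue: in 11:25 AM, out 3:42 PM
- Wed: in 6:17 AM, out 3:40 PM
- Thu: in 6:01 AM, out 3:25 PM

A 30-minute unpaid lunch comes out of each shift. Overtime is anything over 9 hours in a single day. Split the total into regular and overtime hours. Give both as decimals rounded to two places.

Regular 30.57 hours, overtime 1.28 hours

Mon: 5:56 AM–4:43 PM = 10 h 47 min; less 30 min break → 10 h 17 min
Tue: 11:25 AM–3:42 PM = 4 h 17 min; less 30 min break → 3 h 47 min
Wed: 6:17 AM–3:40 PM = 9 h 23 min; less 30 min break → 8 h 53 min
Thu: 6:01 AM–3:25 PM = 9 h 24 min; less 30 min break → 8 h 54 min
Mon reg 9 h 0 min / OT 1 h 17 min; Tue reg 3 h 47 min / OT 0 h 0 min; Wed reg 8 h 53 min / OT 0 h 0 min; Thu reg 8 h 54 min / OT 0 h 0 min.
Totals: regular 30 h 34 min, overtime 1 h 17 min.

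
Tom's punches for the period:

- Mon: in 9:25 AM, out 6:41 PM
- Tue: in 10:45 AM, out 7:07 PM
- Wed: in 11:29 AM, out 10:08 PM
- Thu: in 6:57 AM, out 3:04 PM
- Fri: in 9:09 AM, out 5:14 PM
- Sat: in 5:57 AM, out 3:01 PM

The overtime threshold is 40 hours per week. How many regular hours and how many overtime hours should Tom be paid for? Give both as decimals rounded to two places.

Regular 40.00 hours, overtime 13.55 hours

Mon: 9:25 AM–6:41 PM = 9 h 16 min
Tue: 10:45 AM–7:07 PM = 8 h 22 min
Wed: 11:29 AM–10:08 PM = 10 h 39 min
Thu: 6:57 AM–3:04 PM = 8 h 7 min
Fri: 9:09 AM–5:14 PM = 8 h 5 min
Sat: 5:57 AM–3:01 PM = 9 h 4 min
Total worked: 53 h 33 min = 53.55 h.
Threshold 40 h → overtime 13 h 33 min, regular 40 h 0 min.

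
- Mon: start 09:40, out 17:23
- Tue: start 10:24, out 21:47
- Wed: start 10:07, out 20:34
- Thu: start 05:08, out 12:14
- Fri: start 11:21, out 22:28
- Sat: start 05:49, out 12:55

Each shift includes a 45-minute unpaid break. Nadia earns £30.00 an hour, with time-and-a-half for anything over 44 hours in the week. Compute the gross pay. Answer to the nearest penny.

Mon: 09:40–17:23 = 7 h 43 min; less 45 min break → 6 h 58 min
Tue: 10:24–21:47 = 11 h 23 min; less 45 min break → 10 h 38 min
Wed: 10:07–20:34 = 10 h 27 min; less 45 min break → 9 h 42 min
Thu: 05:08–12:14 = 7 h 6 min; less 45 min break → 6 h 21 min
Fri: 11:21–22:28 = 11 h 7 min; less 45 min break → 10 h 22 min
Sat: 05:49–12:55 = 7 h 6 min; less 45 min break → 6 h 21 min
Total worked: 50 h 22 min = 3022 min.
Regular 44 h 0 min = 2640 min at £30.00/h; overtime 6 h 22 min = 382 min at £45.00/h.
Pay = (2640 × £30.00 + 382 × £45.00) ÷ 60 = £1606.50.

£1606.50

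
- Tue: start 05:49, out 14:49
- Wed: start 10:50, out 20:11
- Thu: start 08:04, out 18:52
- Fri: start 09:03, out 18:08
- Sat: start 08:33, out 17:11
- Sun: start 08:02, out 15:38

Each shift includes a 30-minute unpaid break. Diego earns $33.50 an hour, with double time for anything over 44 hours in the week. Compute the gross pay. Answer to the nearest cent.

$1974.27

Tue: 05:49–14:49 = 9 h 0 min; less 30 min break → 8 h 30 min
Wed: 10:50–20:11 = 9 h 21 min; less 30 min break → 8 h 51 min
Thu: 08:04–18:52 = 10 h 48 min; less 30 min break → 10 h 18 min
Fri: 09:03–18:08 = 9 h 5 min; less 30 min break → 8 h 35 min
Sat: 08:33–17:11 = 8 h 38 min; less 30 min break → 8 h 8 min
Sun: 08:02–15:38 = 7 h 36 min; less 30 min break → 7 h 6 min
Total worked: 51 h 28 min = 3088 min.
Regular 44 h 0 min = 2640 min at $33.50/h; overtime 7 h 28 min = 448 min at $67.00/h.
Pay = (2640 × $33.50 + 448 × $67.00) ÷ 60 = $1974.27.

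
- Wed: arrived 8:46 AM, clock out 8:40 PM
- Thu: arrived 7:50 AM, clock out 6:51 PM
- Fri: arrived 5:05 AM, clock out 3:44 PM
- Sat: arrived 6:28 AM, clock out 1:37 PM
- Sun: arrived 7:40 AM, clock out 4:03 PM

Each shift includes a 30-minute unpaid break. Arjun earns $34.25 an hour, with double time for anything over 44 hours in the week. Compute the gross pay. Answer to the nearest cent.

$1685.10

Wed: 8:46 AM–8:40 PM = 11 h 54 min; less 30 min break → 11 h 24 min
Thu: 7:50 AM–6:51 PM = 11 h 1 min; less 30 min break → 10 h 31 min
Fri: 5:05 AM–3:44 PM = 10 h 39 min; less 30 min break → 10 h 9 min
Sat: 6:28 AM–1:37 PM = 7 h 9 min; less 30 min break → 6 h 39 min
Sun: 7:40 AM–4:03 PM = 8 h 23 min; less 30 min break → 7 h 53 min
Total worked: 46 h 36 min = 2796 min.
Regular 44 h 0 min = 2640 min at $34.25/h; overtime 2 h 36 min = 156 min at $68.50/h.
Pay = (2640 × $34.25 + 156 × $68.50) ÷ 60 = $1685.10.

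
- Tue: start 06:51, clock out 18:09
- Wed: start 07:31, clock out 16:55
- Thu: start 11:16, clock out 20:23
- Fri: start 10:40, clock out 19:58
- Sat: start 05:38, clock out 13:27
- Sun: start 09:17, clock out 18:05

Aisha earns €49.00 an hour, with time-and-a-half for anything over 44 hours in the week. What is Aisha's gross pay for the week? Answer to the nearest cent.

Tue: 06:51–18:09 = 11 h 18 min
Wed: 07:31–16:55 = 9 h 24 min
Thu: 11:16–20:23 = 9 h 7 min
Fri: 10:40–19:58 = 9 h 18 min
Sat: 05:38–13:27 = 7 h 49 min
Sun: 09:17–18:05 = 8 h 48 min
Total worked: 55 h 44 min = 3344 min.
Regular 44 h 0 min = 2640 min at €49.00/h; overtime 11 h 44 min = 704 min at €73.50/h.
Pay = (2640 × €49.00 + 704 × €73.50) ÷ 60 = €3018.40.

€3018.40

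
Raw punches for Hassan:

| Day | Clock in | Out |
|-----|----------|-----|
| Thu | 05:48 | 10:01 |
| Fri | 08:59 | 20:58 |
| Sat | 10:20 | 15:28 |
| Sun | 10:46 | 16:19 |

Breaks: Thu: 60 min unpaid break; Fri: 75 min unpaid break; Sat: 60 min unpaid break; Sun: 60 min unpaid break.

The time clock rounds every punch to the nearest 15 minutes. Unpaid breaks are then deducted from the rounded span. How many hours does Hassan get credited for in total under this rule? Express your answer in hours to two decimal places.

Thu: in 05:48→05:45, out 10:01→10:00; 4 h 15 min − 60 min = 3 h 15 min
Fri: in 08:59→09:00, out 20:58→21:00; 12 h 0 min − 75 min = 10 h 45 min
Sat: in 10:20→10:15, out 15:28→15:30; 5 h 15 min − 60 min = 4 h 15 min
Sun: in 10:46→10:45, out 16:19→16:15; 5 h 30 min − 60 min = 4 h 30 min
Total credited: 22 h 45 min.

22.75 hours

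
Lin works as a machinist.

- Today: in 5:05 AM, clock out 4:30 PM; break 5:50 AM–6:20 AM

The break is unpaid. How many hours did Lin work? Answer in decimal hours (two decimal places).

Today: 5:05 AM–4:30 PM = 11 h 25 min; less 30 min break → 10 h 55 min

10.92 hours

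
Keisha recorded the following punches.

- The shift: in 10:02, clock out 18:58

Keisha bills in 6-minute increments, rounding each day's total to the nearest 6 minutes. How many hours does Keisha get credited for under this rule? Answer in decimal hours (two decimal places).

8.90 hours

The shift: 10:02–18:58 = 8 h 56 min → rounds to 8 h 54 min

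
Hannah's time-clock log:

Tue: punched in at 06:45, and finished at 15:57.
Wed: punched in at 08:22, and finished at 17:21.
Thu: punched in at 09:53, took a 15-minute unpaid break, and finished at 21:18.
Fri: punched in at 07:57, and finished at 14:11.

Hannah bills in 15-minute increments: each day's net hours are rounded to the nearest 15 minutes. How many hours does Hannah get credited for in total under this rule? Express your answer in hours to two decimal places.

35.75 hours

Tue: 06:45–15:57 = 9 h 12 min → rounds to 9 h 15 min
Wed: 08:22–17:21 = 8 h 59 min → rounds to 9 h 0 min
Thu: 09:53–21:18 = 11 h 25 min − 15 min = 11 h 10 min → rounds to 11 h 15 min
Fri: 07:57–14:11 = 6 h 14 min → rounds to 6 h 15 min
Total credited: 35 h 45 min.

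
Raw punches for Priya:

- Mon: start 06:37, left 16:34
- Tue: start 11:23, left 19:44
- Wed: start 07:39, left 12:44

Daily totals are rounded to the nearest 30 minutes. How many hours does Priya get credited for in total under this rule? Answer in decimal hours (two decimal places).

23.50 hours

Mon: 06:37–16:34 = 9 h 57 min → rounds to 10 h 0 min
Tue: 11:23–19:44 = 8 h 21 min → rounds to 8 h 30 min
Wed: 07:39–12:44 = 5 h 5 min → rounds to 5 h 0 min
Total credited: 23 h 30 min.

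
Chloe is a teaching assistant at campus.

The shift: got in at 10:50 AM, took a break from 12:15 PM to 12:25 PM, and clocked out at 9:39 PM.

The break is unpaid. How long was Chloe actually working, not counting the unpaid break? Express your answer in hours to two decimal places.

The shift: 10:50 AM–9:39 PM = 10 h 49 min; less 10 min break → 10 h 39 min

10.65 hours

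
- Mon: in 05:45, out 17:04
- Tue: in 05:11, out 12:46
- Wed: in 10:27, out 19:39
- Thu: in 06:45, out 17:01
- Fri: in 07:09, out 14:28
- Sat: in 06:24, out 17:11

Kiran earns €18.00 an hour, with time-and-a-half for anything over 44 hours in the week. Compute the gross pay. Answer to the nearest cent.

Mon: 05:45–17:04 = 11 h 19 min
Tue: 05:11–12:46 = 7 h 35 min
Wed: 10:27–19:39 = 9 h 12 min
Thu: 06:45–17:01 = 10 h 16 min
Fri: 07:09–14:28 = 7 h 19 min
Sat: 06:24–17:11 = 10 h 47 min
Total worked: 56 h 28 min = 3388 min.
Regular 44 h 0 min = 2640 min at €18.00/h; overtime 12 h 28 min = 748 min at €27.00/h.
Pay = (2640 × €18.00 + 748 × €27.00) ÷ 60 = €1128.60.

€1128.60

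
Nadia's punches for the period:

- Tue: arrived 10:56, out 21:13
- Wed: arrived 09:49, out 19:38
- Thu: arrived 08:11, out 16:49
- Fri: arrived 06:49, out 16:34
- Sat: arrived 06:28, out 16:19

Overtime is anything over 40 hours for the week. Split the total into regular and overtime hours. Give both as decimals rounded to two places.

Tue: 10:56–21:13 = 10 h 17 min
Wed: 09:49–19:38 = 9 h 49 min
Thu: 08:11–16:49 = 8 h 38 min
Fri: 06:49–16:34 = 9 h 45 min
Sat: 06:28–16:19 = 9 h 51 min
Total worked: 48 h 20 min = 48.33 h.
Threshold 40 h → overtime 8 h 20 min, regular 40 h 0 min.

Regular 40.00 hours, overtime 8.33 hours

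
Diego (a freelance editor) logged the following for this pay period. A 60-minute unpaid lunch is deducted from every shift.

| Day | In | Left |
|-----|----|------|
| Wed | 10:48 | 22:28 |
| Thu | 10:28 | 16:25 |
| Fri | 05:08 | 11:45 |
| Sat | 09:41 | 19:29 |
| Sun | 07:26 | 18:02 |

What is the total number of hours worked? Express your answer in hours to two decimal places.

Wed: 10:48–22:28 = 11 h 40 min; less 60 min break → 10 h 40 min
Thu: 10:28–16:25 = 5 h 57 min; less 60 min break → 4 h 57 min
Fri: 05:08–11:45 = 6 h 37 min; less 60 min break → 5 h 37 min
Sat: 09:41–19:29 = 9 h 48 min; less 60 min break → 8 h 48 min
Sun: 07:26–18:02 = 10 h 36 min; less 60 min break → 9 h 36 min
Total: 10 h 40 min + 4 h 57 min + 5 h 37 min + 8 h 48 min + 9 h 36 min = 39 h 38 min.

39.63 hours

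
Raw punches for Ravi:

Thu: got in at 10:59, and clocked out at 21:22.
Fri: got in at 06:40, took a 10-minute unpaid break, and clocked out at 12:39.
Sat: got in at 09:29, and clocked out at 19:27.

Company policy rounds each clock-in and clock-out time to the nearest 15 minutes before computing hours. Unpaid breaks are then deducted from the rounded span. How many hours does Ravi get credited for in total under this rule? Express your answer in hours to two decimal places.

Thu: in 10:59→11:00, out 21:22→21:15; 10 h 15 min
Fri: in 06:40→06:45, out 12:39→12:45; 6 h 0 min − 10 min = 5 h 50 min
Sat: in 09:29→09:30, out 19:27→19:30; 10 h 0 min
Total credited: 26 h 5 min.

26.08 hours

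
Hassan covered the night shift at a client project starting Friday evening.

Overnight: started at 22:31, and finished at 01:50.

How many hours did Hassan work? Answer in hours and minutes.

Overnight: 22:31 → midnight = 1 h 29 min; midnight → 01:50 = 1 h 50 min; span 3 h 19 min

3 h 19 min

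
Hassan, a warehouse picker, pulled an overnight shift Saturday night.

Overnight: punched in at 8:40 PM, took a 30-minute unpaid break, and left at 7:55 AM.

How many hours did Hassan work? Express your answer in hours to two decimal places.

10.75 hours

Overnight: 8:40 PM → midnight = 3 h 20 min; midnight → 7:55 AM = 7 h 55 min; span 11 h 15 min; less 30 min break → 10 h 45 min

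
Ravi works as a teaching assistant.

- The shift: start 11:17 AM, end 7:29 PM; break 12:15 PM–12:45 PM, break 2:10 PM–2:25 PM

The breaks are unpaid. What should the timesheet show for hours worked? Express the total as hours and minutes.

The shift: 11:17 AM–7:29 PM = 8 h 12 min; less 45 min break → 7 h 27 min

7 h 27 min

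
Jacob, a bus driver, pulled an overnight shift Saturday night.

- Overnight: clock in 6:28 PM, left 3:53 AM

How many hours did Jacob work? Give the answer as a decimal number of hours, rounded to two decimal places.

Overnight: 6:28 PM → midnight = 5 h 32 min; midnight → 3:53 AM = 3 h 53 min; span 9 h 25 min

9.42 hours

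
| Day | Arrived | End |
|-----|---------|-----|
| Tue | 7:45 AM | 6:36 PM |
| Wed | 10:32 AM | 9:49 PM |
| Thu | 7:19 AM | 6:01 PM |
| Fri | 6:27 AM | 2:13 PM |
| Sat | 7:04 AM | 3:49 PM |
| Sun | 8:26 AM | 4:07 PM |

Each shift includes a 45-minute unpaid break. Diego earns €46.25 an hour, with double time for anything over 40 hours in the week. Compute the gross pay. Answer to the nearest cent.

€3009.33

Tue: 7:45 AM–6:36 PM = 10 h 51 min; less 45 min break → 10 h 6 min
Wed: 10:32 AM–9:49 PM = 11 h 17 min; less 45 min break → 10 h 32 min
Thu: 7:19 AM–6:01 PM = 10 h 42 min; less 45 min break → 9 h 57 min
Fri: 6:27 AM–2:13 PM = 7 h 46 min; less 45 min break → 7 h 1 min
Sat: 7:04 AM–3:49 PM = 8 h 45 min; less 45 min break → 8 h 0 min
Sun: 8:26 AM–4:07 PM = 7 h 41 min; less 45 min break → 6 h 56 min
Total worked: 52 h 32 min = 3152 min.
Regular 40 h 0 min = 2400 min at €46.25/h; overtime 12 h 32 min = 752 min at €92.50/h.
Pay = (2400 × €46.25 + 752 × €92.50) ÷ 60 = €3009.33.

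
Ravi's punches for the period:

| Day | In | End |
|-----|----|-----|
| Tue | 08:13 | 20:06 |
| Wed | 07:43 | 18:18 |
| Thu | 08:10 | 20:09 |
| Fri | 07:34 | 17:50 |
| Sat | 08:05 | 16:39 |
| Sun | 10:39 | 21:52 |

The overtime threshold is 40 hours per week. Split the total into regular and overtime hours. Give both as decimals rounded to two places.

Regular 40.00 hours, overtime 24.50 hours

Tue: 08:13–20:06 = 11 h 53 min
Wed: 07:43–18:18 = 10 h 35 min
Thu: 08:10–20:09 = 11 h 59 min
Fri: 07:34–17:50 = 10 h 16 min
Sat: 08:05–16:39 = 8 h 34 min
Sun: 10:39–21:52 = 11 h 13 min
Total worked: 64 h 30 min = 64.50 h.
Threshold 40 h → overtime 24 h 30 min, regular 40 h 0 min.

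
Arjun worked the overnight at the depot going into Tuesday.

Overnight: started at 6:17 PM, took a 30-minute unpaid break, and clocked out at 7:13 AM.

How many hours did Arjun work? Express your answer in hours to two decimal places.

Overnight: 6:17 PM → midnight = 5 h 43 min; midnight → 7:13 AM = 7 h 13 min; span 12 h 56 min; less 30 min break → 12 h 26 min

12.43 hours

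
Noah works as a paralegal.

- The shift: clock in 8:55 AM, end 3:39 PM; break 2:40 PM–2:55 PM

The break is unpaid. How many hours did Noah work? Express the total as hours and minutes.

The shift: 8:55 AM–3:39 PM = 6 h 44 min; less 15 min break → 6 h 29 min

6 h 29 min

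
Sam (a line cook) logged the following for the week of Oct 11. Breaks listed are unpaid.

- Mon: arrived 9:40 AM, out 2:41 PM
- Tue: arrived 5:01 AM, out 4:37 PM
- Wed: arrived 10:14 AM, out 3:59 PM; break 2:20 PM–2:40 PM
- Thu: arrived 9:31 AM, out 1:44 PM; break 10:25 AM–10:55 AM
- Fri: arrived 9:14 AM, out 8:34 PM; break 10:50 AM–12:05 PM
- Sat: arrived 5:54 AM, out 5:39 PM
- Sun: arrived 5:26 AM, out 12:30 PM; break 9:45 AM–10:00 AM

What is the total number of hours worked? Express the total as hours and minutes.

Mon: 9:40 AM–2:41 PM = 5 h 1 min
Tue: 5:01 AM–4:37 PM = 11 h 36 min
Wed: 10:14 AM–3:59 PM = 5 h 45 min; less 20 min break → 5 h 25 min
Thu: 9:31 AM–1:44 PM = 4 h 13 min; less 30 min break → 3 h 43 min
Fri: 9:14 AM–8:34 PM = 11 h 20 min; less 75 min break → 10 h 5 min
Sat: 5:54 AM–5:39 PM = 11 h 45 min
Sun: 5:26 AM–12:30 PM = 7 h 4 min; less 15 min break → 6 h 49 min
Total: 5 h 1 min + 11 h 36 min + 5 h 25 min + 3 h 43 min + 10 h 5 min + 11 h 45 min + 6 h 49 min = 54 h 24 min.

54 h 24 min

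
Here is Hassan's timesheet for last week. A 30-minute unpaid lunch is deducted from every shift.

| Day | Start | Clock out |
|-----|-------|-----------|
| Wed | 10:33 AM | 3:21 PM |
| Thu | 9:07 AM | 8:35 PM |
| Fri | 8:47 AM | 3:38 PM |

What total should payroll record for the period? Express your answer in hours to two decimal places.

Wed: 10:33 AM–3:21 PM = 4 h 48 min; less 30 min break → 4 h 18 min
Thu: 9:07 AM–8:35 PM = 11 h 28 min; less 30 min break → 10 h 58 min
Fri: 8:47 AM–3:38 PM = 6 h 51 min; less 30 min break → 6 h 21 min
Total: 4 h 18 min + 10 h 58 min + 6 h 21 min = 21 h 37 min.

21.62 hours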